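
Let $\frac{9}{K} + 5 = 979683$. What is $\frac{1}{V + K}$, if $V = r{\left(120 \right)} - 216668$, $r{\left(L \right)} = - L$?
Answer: $- \frac{979678}{212382434255} \approx -4.6128 \cdot 10^{-6}$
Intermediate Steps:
$K = \frac{9}{979678}$ ($K = \frac{9}{-5 + 979683} = \frac{9}{979678} \approx 9.1867 \cdot 10^{-6}$)
$V = -216788$ ($V = \left(-1\right) 120 - 216668 = -120 - 216668 = -216788$)
$\frac{1}{V + K} = \frac{1}{-216788 + \frac{9}{979678}} = \frac{1}{- \frac{212382434255}{979678}} = - \frac{979678}{212382434255}$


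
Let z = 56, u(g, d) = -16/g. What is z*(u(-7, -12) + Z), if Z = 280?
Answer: 15808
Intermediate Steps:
z*(u(-7, -12) + Z) = 56*(-16/(-7) + 280) = 56*(-16*(-⅐) + 280) = 56*(16/7 + 280) = 56*(1976/7) = 15808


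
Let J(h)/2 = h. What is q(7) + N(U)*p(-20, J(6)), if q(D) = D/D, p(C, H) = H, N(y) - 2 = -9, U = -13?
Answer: -83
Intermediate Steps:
J(h) = 2*h
N(y) = -7 (N(y) = 2 - 9 = -7)
q(D) = 1
q(7) + N(U)*p(-20, J(6)) = 1 - 14*6 = 1 - 7*12 = 1 - 84 = -83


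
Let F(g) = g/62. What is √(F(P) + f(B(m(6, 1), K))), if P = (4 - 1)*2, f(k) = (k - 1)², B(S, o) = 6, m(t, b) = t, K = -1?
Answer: √24118/31 ≈ 5.0097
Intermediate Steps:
f(k) = (-1 + k)²
P = 6 (P = 3*2 = 6)
F(g) = g/62 (F(g) = g*(1/62) = g/62)
√(F(P) + f(B(m(6, 1), K))) = √((1/62)*6 + (-1 + 6)²) = √(3/31 + 5²) = √(3/31 + 25) = √(778/31) = √24118/31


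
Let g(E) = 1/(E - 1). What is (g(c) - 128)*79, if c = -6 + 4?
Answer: -30415/3 ≈ -10138.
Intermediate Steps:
c = -2
g(E) = 1/(-1 + E)
(g(c) - 128)*79 = (1/(-1 - 2) - 128)*79 = (1/(-3) - 128)*79 = (-⅓ - 128)*79 = -385/3*79 = -30415/3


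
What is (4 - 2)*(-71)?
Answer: -142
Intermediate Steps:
(4 - 2)*(-71) = 2*(-71) = -142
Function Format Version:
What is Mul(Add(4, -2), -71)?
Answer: -142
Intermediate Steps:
Mul(Add(4, -2), -71) = Mul(2, -71) = -142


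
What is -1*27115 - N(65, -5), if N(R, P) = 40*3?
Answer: -27235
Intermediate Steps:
N(R, P) = 120
-1*27115 - N(65, -5) = -1*27115 - 1*120 = -27115 - 120 = -27235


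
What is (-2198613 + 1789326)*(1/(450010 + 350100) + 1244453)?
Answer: -407526775237060497/800110 ≈ -5.0934e+11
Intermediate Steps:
(-2198613 + 1789326)*(1/(450010 + 350100) + 1244453) = -409287*(1/800110 + 1244453) = -409287*995699289831/800110 = -407526775237060497/800110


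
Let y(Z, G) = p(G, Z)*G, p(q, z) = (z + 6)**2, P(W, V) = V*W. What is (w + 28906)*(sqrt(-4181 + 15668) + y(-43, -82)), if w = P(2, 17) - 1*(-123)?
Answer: -3262554254 + 29063*sqrt(11487) ≈ -3.2594e+9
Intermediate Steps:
p(q, z) = (6 + z)**2
y(Z, G) = G*(6 + Z)**2 (y(Z, G) = (6 + Z)**2*G = G*(6 + Z)**2)
w = 157 (w = 17*2 - 1*(-123) = 34 + 123 = 157)
(w + 28906)*(sqrt(-4181 + 15668) + y(-43, -82)) = (157 + 28906)*(sqrt(-4181 + 15668) - 82*(6 - 43)**2) = 29063*(sqrt(11487) - 82*(-37)**2) = 29063*(sqrt(11487) - 82*1369) = 29063*(sqrt(11487) - 112258) = 29063*(-112258 + sqrt(11487)) = -3262554254 + 29063*sqrt(11487)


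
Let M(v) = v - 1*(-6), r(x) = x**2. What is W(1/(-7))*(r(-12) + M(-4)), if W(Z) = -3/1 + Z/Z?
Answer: -292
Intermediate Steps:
W(Z) = -2 (W(Z) = -3*1 + 1 = -3 + 1 = -2)
M(v) = 6 + v (M(v) = v + 6 = 6 + v)
W(1/(-7))*(r(-12) + M(-4)) = -2*((-12)**2 + (6 - 4)) = -2*(144 + 2) = -2*146 = -292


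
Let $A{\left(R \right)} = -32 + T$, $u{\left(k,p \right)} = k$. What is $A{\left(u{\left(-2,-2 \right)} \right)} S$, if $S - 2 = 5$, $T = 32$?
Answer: $0$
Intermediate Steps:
$S = 7$ ($S = 2 + 5 = 7$)
$A{\left(R \right)} = 0$ ($A{\left(R \right)} = -32 + 32 = 0$)
$A{\left(u{\left(-2,-2 \right)} \right)} S = 0 \cdot 7 = 0$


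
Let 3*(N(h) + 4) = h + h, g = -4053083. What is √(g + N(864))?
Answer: 27*I*√5559 ≈ 2013.1*I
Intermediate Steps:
N(h) = -4 + 2*h/3 (N(h) = -4 + (h + h)/3 = -4 + (2*h)/3 = -4 + 2*h/3)
√(g + N(864)) = √(-4053083 + (-4 + (⅔)*864)) = √(-4053083 + (-4 + 576)) = √(-4053083 + 572) = √(-4052511) = 27*I*√5559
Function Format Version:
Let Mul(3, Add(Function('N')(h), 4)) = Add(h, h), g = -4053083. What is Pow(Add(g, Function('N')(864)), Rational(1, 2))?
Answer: Mul(27, I, Pow(5559, Rational(1, 2))) ≈ Mul(2013.1, I)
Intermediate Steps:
Function('N')(h) = Add(-4, Mul(Rational(2, 3), h)) (Function('N')(h) = Add(-4, Mul(Rational(1, 3), Add(h, h))) = Add(-4, Mul(Rational(1, 3), Mul(2, h))) = Add(-4, Mul(Rational(2, 3), h)))
Pow(Add(g, Function('N')(864)), Rational(1, 2)) = Pow(Add(-4053083, Add(-4, Mul(Rational(2, 3), 864))), Rational(1, 2)) = Pow(Add(-4053083, Add(-4, 576)), Rational(1, 2)) = Pow(Add(-4053083, 572), Rational(1, 2)) = Pow(-4052511, Rational(1, 2)) = Mul(27, I, Pow(5559, Rational(1, 2)))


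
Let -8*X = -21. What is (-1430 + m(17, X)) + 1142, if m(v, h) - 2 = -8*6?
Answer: -334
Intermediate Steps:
X = 21/8 (X = -1/8*(-21) = 21/8 ≈ 2.6250)
m(v, h) = -46 (m(v, h) = 2 - 8*6 = 2 - 48 = -46)
(-1430 + m(17, X)) + 1142 = (-1430 - 46) + 1142 = -1476 + 1142 = -334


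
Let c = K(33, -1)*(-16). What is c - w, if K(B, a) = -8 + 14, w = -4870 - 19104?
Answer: 23878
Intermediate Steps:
w = -23974
K(B, a) = 6
c = -96 (c = 6*(-16) = -96)
c - w = -96 - 1*(-23974) = -96 + 23974 = 23878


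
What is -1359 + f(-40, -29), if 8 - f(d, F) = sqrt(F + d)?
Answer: -1351 - I*sqrt(69) ≈ -1351.0 - 8.3066*I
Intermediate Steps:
f(d, F) = 8 - sqrt(F + d)
-1359 + f(-40, -29) = -1359 + (8 - sqrt(-29 - 40)) = -1359 + (8 - sqrt(-69)) = -1359 + (8 - I*sqrt(69)) = -1351 - I*sqrt(69)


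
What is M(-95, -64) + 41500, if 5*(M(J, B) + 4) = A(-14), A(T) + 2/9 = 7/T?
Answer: 3734627/90 ≈ 41496.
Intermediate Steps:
A(T) = -2/9 + 7/T
M(J, B) = -373/90 (M(J, B) = -4 + (-2/9 + 7/(-14))/5 = -4 + (-2/9 + 7*(-1/14))/5 = -4 + (-2/9 - 1/2)/5 = -4 + (1/5)*(-13/18) = -4 - 13/90 = -373/90)
M(-95, -64) + 41500 = -373/90 + 41500 = 3734627/90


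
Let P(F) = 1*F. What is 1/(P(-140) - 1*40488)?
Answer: -1/40628 ≈ -2.4614e-5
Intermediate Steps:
P(F) = F
1/(P(-140) - 1*40488) = 1/(-140 - 1*40488) = 1/(-140 - 40488) = 1/(-40628) = -1/40628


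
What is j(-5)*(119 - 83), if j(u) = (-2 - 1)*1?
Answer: -108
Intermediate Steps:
j(u) = -3 (j(u) = -3*1 = -3)
j(-5)*(119 - 83) = -3*(119 - 83) = -3*36 = -108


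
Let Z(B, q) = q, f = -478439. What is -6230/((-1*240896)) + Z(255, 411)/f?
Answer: 1440833357/57627020672 ≈ 0.025003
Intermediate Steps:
-6230/((-1*240896)) + Z(255, 411)/f = -6230/((-1*240896)) + 411/(-478439) = -6230/(-240896) + 411*(-1/478439) = -6230*(-1/240896) - 411/478439 = 3115/120448 - 411/478439 = 1440833357/57627020672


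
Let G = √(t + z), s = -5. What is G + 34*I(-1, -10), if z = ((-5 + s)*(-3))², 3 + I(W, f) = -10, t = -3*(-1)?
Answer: -442 + √903 ≈ -411.95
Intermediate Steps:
t = 3
I(W, f) = -13 (I(W, f) = -3 - 10 = -13)
z = 900 (z = ((-5 - 5)*(-3))² = (-10*(-3))² = 30² = 900)
G = √903 (G = √(3 + 900) = √903 ≈ 30.050)
G + 34*I(-1, -10) = √903 + 34*(-13) = √903 - 442 = -442 + √903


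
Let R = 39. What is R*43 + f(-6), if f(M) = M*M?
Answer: 1713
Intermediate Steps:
f(M) = M**2
R*43 + f(-6) = 39*43 + (-6)**2 = 1677 + 36 = 1713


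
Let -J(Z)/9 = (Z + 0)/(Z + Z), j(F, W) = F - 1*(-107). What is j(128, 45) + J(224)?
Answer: 461/2 ≈ 230.50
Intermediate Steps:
j(F, W) = 107 + F (j(F, W) = F + 107 = 107 + F)
J(Z) = -9/2 (J(Z) = -9*(Z + 0)/(Z + Z) = -9*Z/(2*Z) = -9*Z*1/(2*Z) = -9*1/2 = -9/2)
j(128, 45) + J(224) = (107 + 128) - 9/2 = 235 - 9/2 = 461/2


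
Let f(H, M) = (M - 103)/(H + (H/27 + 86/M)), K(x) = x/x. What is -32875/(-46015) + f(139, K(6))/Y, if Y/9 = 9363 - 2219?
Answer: 145939974541/204273542824 ≈ 0.71443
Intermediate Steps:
Y = 64296 (Y = 9*(9363 - 2219) = 9*7144 = 64296)
K(x) = 1
f(H, M) = (-103 + M)/(86/M + 28*H/27) (f(H, M) = (-103 + M)/(H + (H*(1/27) + 86/M)) = (-103 + M)/(H + (H/27 + 86/M)) = (-103 + M)/(H + (86/M + H/27)) = (-103 + M)/(86/M + 28*H/27))
-32875/(-46015) + f(139, K(6))/Y = -32875/(-46015) + ((27/2)*1*(-103 + 1)/(1161 + 14*139*1))/64296 = -32875*(-1/46015) + ((27/2)*1*(-102)/(1161 + 1946))*(1/64296) = 6575/9203 + ((27/2)*1*(-102)/3107)*(1/64296) = 6575/9203 + ((27/2)*1*(1/3107)*(-102))*(1/64296) = 6575/9203 - 1377/3107*1/64296 = 6575/9203 - 153/22196408 = 145939974541/204273542824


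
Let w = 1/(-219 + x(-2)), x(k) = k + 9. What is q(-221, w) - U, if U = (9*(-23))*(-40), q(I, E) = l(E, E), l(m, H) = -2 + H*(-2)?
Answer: -877891/106 ≈ -8282.0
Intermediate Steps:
x(k) = 9 + k
l(m, H) = -2 - 2*H
w = -1/212 (w = 1/(-219 + (9 - 2)) = 1/(-219 + 7) = 1/(-212) = -1/212 ≈ -0.0047170)
q(I, E) = -2 - 2*E
U = 8280 (U = -207*(-40) = 8280)
q(-221, w) - U = (-2 - 2*(-1/212)) - 1*8280 = (-2 + 1/106) - 8280 = -211/106 - 8280 = -877891/106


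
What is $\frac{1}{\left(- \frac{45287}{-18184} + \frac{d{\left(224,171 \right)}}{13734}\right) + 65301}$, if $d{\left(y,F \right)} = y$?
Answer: $\frac{17838504}{1164916867195} \approx 1.5313 \cdot 10^{-5}$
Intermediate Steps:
$\frac{1}{\left(- \frac{45287}{-18184} + \frac{d{\left(224,171 \right)}}{13734}\right) + 65301} = \frac{1}{\left(- \frac{45287}{-18184} + \frac{224}{13734}\right) + 65301} = \frac{1}{\left(\left(-45287\right) \left(- \frac{1}{18184}\right) + 224 \cdot \frac{1}{13734}\right) + 65301} = \frac{1}{\left(\frac{45287}{18184} + \frac{16}{981}\right) + 65301} = \frac{1}{\frac{44717491}{17838504} + 65301} = \frac{1}{\frac{1164916867195}{17838504}} = \frac{17838504}{1164916867195}$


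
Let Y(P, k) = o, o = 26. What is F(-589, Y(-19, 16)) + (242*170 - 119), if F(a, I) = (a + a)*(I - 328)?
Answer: 396777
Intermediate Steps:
Y(P, k) = 26
F(a, I) = 2*a*(-328 + I) (F(a, I) = (2*a)*(-328 + I) = 2*a*(-328 + I))
F(-589, Y(-19, 16)) + (242*170 - 119) = 2*(-589)*(-328 + 26) + (242*170 - 119) = 2*(-589)*(-302) + (41140 - 119) = 355756 + 41021 = 396777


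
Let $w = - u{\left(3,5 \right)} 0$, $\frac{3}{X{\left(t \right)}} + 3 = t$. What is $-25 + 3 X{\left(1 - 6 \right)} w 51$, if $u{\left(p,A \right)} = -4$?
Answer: $-25$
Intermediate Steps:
$X{\left(t \right)} = \frac{3}{-3 + t}$
$w = 0$ ($w = \left(-1\right) \left(-4\right) 0 = 4 \cdot 0 = 0$)
$-25 + 3 X{\left(1 - 6 \right)} w 51 = -25 + 3 \frac{3}{-3 + \left(1 - 6\right)} 0 \cdot 51 = -25 + 3 \frac{3}{-3 - 5} \cdot 0 \cdot 51 = -25 + 3 \frac{3}{-8} \cdot 0 \cdot 51 = -25 + 3 \cdot 3 \left(- \frac{1}{8}\right) 0 \cdot 51 = -25 + 3 \left(- \frac{3}{8}\right) 0 \cdot 51 = -25 + \left(- \frac{9}{8}\right) 0 \cdot 51 = -25 + 0 \cdot 51 = -25 + 0 = -25$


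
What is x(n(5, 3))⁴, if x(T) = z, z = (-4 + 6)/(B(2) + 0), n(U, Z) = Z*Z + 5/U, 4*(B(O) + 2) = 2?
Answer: 256/81 ≈ 3.1605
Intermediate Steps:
B(O) = -3/2 (B(O) = -2 + (¼)*2 = -2 + ½ = -3/2)
n(U, Z) = Z² + 5/U
z = -4/3 (z = (-4 + 6)/(-3/2 + 0) = 2/(-3/2) = 2*(-⅔) = -4/3 ≈ -1.3333)
x(T) = -4/3
x(n(5, 3))⁴ = (-4/3)⁴ = 256/81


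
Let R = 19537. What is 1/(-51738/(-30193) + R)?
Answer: 30193/589932379 ≈ 5.1180e-5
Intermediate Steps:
1/(-51738/(-30193) + R) = 1/(-51738/(-30193) + 19537) = 1/(-51738*(-1/30193) + 19537) = 1/(51738/30193 + 19537) = 1/(589932379/30193) = 30193/589932379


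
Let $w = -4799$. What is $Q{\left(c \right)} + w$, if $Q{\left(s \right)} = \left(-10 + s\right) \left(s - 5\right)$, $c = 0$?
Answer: $-4749$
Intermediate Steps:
$Q{\left(s \right)} = \left(-10 + s\right) \left(-5 + s\right)$
$Q{\left(c \right)} + w = \left(50 + 0^{2} - 0\right) - 4799 = \left(50 + 0 + 0\right) - 4799 = 50 - 4799 = -4749$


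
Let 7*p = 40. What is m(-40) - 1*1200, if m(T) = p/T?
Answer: -8401/7 ≈ -1200.1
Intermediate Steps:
p = 40/7 (p = (⅐)*40 = 40/7 ≈ 5.7143)
m(T) = 40/(7*T)
m(-40) - 1*1200 = (40/7)/(-40) - 1*1200 = (40/7)*(-1/40) - 1200 = -⅐ - 1200 = -8401/7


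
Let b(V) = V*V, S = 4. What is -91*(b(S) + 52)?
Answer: -6188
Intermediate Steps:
b(V) = V²
-91*(b(S) + 52) = -91*(4² + 52) = -91*(16 + 52) = -91*68 = -6188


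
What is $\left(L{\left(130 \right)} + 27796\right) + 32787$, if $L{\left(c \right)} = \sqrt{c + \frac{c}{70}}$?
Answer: $60583 + \frac{\sqrt{6461}}{7} \approx 60595.0$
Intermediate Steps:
$L{\left(c \right)} = \frac{\sqrt{4970} \sqrt{c}}{70}$ ($L{\left(c \right)} = \sqrt{c + c \frac{1}{70}} = \sqrt{c + \frac{c}{70}} = \sqrt{\frac{71 c}{70}} = \frac{\sqrt{4970} \sqrt{c}}{70}$)
$\left(L{\left(130 \right)} + 27796\right) + 32787 = \left(\frac{\sqrt{4970} \sqrt{130}}{70} + 27796\right) + 32787 = \left(\frac{\sqrt{6461}}{7} + 27796\right) + 32787 = \left(27796 + \frac{\sqrt{6461}}{7}\right) + 32787 = 60583 + \frac{\sqrt{6461}}{7}$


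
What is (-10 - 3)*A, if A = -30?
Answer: 390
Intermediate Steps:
(-10 - 3)*A = (-10 - 3)*(-30) = -13*(-30) = 390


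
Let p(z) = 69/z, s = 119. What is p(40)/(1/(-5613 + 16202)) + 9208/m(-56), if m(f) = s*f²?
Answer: 2130186713/116620 ≈ 18266.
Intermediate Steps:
m(f) = 119*f²
p(40)/(1/(-5613 + 16202)) + 9208/m(-56) = (69/40)/(1/(-5613 + 16202)) + 9208/((119*(-56)²)) = (69*(1/40))/(1/10589) + 9208/((119*3136)) = 69/(40*(1/10589)) + 9208/373184 = (69/40)*10589 + 9208*(1/373184) = 730641/40 + 1151/46648 = 2130186713/116620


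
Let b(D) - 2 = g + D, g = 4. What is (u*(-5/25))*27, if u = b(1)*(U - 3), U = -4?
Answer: 1323/5 ≈ 264.60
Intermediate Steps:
b(D) = 6 + D (b(D) = 2 + (4 + D) = 6 + D)
u = -49 (u = (6 + 1)*(-4 - 3) = 7*(-7) = -49)
(u*(-5/25))*27 = -(-245)/25*27 = -49*(-⅕)*27 = (49/5)*27 = 1323/5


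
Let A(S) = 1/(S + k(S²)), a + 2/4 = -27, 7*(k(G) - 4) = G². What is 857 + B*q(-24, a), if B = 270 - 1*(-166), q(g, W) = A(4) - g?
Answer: 883801/78 ≈ 11331.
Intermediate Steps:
k(G) = 4 + G²/7
a = -55/2 (a = -½ - 27 = -55/2 ≈ -27.500)
A(S) = 1/(4 + S + S⁴/7) (A(S) = 1/(S + (4 + (S²)²/7)) = 1/(S + (4 + S⁴/7)) = 1/(4 + S + S⁴/7))
q(g, W) = 7/312 - g (q(g, W) = 7/(28 + 4⁴ + 7*4) - g = 7/(28 + 256 + 28) - g = 7/312 - g)
B = 436 (B = 270 + 166 = 436)
857 + B*q(-24, a) = 857 + 436*(7/312 - 1*(-24)) = 857 + 436*(7/312 + 24) = 857 + 436*(7495/312) = 857 + 816955/78 = 883801/78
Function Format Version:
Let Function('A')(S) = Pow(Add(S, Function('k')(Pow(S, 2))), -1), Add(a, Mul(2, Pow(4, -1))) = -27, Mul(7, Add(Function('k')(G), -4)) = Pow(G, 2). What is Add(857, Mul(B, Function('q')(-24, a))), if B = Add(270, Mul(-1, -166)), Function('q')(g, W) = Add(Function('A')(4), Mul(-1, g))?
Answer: Rational(883801, 78) ≈ 11331.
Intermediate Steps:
Function('k')(G) = Add(4, Mul(Rational(1, 7), Pow(G, 2)))
a = Rational(-55, 2) (a = Add(Rational(-1, 2), -27) = Rational(-55, 2) ≈ -27.500)
Function('A')(S) = Pow(Add(4, S, Mul(Rational(1, 7), Pow(S, 4))), -1) (Function('A')(S) = Pow(Add(S, Add(4, Mul(Rational(1, 7), Pow(Pow(S, 2), 2)))), -1) = Pow(Add(S, Add(4, Mul(Rational(1, 7), Pow(S, 4)))), -1) = Pow(Add(4, S, Mul(Rational(1, 7), Pow(S, 4))), -1))
Function('q')(g, W) = Add(Rational(7, 312), Mul(-1, g)) (Function('q')(g, W) = Add(Mul(7, Pow(Add(28, Pow(4, 4), Mul(7, 4)), -1)), Mul(-1, g)) = Add(Mul(7, Pow(Add(28, 256, 28), -1)), Mul(-1, g)) = Add(Mul(7, Pow(312, -1)), Mul(-1, g)) = Add(Mul(7, Rational(1, 312)), Mul(-1, g)) = Add(Rational(7, 312), Mul(-1, g)))
B = 436 (B = Add(270, 166) = 436)
Add(857, Mul(B, Function('q')(-24, a))) = Add(857, Mul(436, Add(Rational(7, 312), Mul(-1, -24)))) = Add(857, Mul(436, Add(Rational(7, 312), 24))) = Add(857, Mul(436, Rational(7495, 312))) = Add(857, Rational(816955, 78)) = Rational(883801, 78)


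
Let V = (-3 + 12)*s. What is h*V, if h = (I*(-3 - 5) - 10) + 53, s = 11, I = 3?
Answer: 1881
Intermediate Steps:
h = 19 (h = (3*(-3 - 5) - 10) + 53 = (3*(-8) - 10) + 53 = (-24 - 10) + 53 = -34 + 53 = 19)
V = 99 (V = (-3 + 12)*11 = 9*11 = 99)
h*V = 19*99 = 1881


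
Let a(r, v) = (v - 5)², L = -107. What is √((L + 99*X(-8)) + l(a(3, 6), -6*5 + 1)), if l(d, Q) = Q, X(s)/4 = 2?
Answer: 4*√41 ≈ 25.612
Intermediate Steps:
a(r, v) = (-5 + v)²
X(s) = 8 (X(s) = 4*2 = 8)
√((L + 99*X(-8)) + l(a(3, 6), -6*5 + 1)) = √((-107 + 99*8) + (-6*5 + 1)) = √((-107 + 792) + (-30 + 1)) = √(685 - 29) = √656 = 4*√41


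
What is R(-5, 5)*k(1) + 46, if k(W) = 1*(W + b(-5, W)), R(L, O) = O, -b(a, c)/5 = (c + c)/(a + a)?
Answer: 56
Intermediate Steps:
b(a, c) = -5*c/a (b(a, c) = -5*(c + c)/(a + a) = -5*2*c/(2*a) = -5*2*c*1/(2*a) = -5*c/a)
k(W) = 2*W (k(W) = 1*(W - 5*W/(-5)) = 1*(W - 5*W*(-⅕)) = 1*(W + W) = 1*(2*W) = 2*W)
R(-5, 5)*k(1) + 46 = 5*(2*1) + 46 = 5*2 + 46 = 10 + 46 = 56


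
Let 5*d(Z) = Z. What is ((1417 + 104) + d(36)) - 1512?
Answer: 81/5 ≈ 16.200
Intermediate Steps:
d(Z) = Z/5
((1417 + 104) + d(36)) - 1512 = ((1417 + 104) + (1/5)*36) - 1512 = (1521 + 36/5) - 1512 = 7641/5 - 1512 = 81/5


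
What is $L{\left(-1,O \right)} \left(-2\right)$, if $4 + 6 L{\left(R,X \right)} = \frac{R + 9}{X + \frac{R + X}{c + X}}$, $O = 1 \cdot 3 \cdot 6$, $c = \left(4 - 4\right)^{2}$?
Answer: $\frac{1220}{1023} \approx 1.1926$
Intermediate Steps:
$c = 0$ ($c = 0^{2} = 0$)
$O = 18$ ($O = 3 \cdot 6 = 18$)
$L{\left(R,X \right)} = - \frac{2}{3} + \frac{9 + R}{6 \left(X + \frac{R + X}{X}\right)}$ ($L{\left(R,X \right)} = - \frac{2}{3} + \frac{\left(R + 9\right) \frac{1}{X + \frac{R + X}{0 + X}}}{6} = - \frac{2}{3} + \frac{\left(9 + R\right) \frac{1}{X + \frac{R + X}{X}}}{6} = - \frac{2}{3} + \frac{\frac{1}{X + \frac{R + X}{X}} \left(9 + R\right)}{6} = - \frac{2}{3} + \frac{9 + R}{6 \left(X + \frac{R + X}{X}\right)}$)
$L{\left(-1,O \right)} \left(-2\right) = \frac{\left(-4\right) \left(-1\right) - 4 \cdot 18^{2} + 5 \cdot 18 - 18}{6 \left(-1 + 18 + 18^{2}\right)} \left(-2\right) = \frac{4 - 1296 + 90 - 18}{6 \left(-1 + 18 + 324\right)} \left(-2\right) = \frac{4 - 1296 + 90 - 18}{6 \cdot 341} \left(-2\right) = \frac{1}{6} \cdot \frac{1}{341} \left(-1220\right) \left(-2\right) = \left(- \frac{610}{1023}\right) \left(-2\right) = \frac{1220}{1023}$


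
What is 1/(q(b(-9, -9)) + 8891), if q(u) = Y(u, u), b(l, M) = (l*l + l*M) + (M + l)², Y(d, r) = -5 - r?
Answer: 1/8400 ≈ 0.00011905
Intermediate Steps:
b(l, M) = l² + (M + l)² + M*l (b(l, M) = (l² + M*l) + (M + l)² = l² + (M + l)² + M*l)
q(u) = -5 - u
1/(q(b(-9, -9)) + 8891) = 1/((-5 - ((-9)² + (-9 - 9)² - 9*(-9))) + 8891) = 1/((-5 - (81 + (-18)² + 81)) + 8891) = 1/((-5 - (81 + 324 + 81)) + 8891) = 1/((-5 - 1*486) + 8891) = 1/((-5 - 486) + 8891) = 1/(-491 + 8891) = 1/8400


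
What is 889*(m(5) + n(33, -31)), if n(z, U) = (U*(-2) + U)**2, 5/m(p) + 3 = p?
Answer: 1713103/2 ≈ 8.5655e+5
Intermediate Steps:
m(p) = 5/(-3 + p)
n(z, U) = U**2 (n(z, U) = (-2*U + U)**2 = (-U)**2 = U**2)
889*(m(5) + n(33, -31)) = 889*(5/(-3 + 5) + (-31)**2) = 889*(5/2 + 961) = 889*(1927/2) = 1713103/2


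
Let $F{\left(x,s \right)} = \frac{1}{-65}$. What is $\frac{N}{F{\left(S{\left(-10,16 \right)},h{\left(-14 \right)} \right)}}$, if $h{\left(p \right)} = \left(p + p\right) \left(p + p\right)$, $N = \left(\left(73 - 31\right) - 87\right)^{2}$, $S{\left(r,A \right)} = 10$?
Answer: $-131625$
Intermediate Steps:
$N = 2025$ ($N = \left(\left(73 - 31\right) - 87\right)^{2} = \left(42 - 87\right)^{2} = \left(-45\right)^{2} = 2025$)
$h{\left(p \right)} = 4 p^{2}$ ($h{\left(p \right)} = 2 p 2 p = 4 p^{2}$)
$F{\left(x,s \right)} = - \frac{1}{65}$
$\frac{N}{F{\left(S{\left(-10,16 \right)},h{\left(-14 \right)} \right)}} = \frac{2025}{- \frac{1}{65}} = 2025 \left(-65\right) = -131625$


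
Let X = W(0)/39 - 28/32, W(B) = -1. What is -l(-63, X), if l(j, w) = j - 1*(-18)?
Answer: 45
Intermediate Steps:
X = -281/312 (X = -1/39 - 28/32 = -1*1/39 - 28*1/32 = -1/39 - 7/8 = -281/312 ≈ -0.90064)
l(j, w) = 18 + j (l(j, w) = j + 18 = 18 + j)
-l(-63, X) = -(18 - 63) = -1*(-45) = 45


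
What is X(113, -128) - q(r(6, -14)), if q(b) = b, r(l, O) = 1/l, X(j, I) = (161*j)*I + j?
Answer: -13971547/6 ≈ -2.3286e+6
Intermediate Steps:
X(j, I) = j + 161*I*j (X(j, I) = 161*I*j + j = j + 161*I*j)
X(113, -128) - q(r(6, -14)) = 113*(1 + 161*(-128)) - 1/6 = 113*(1 - 20608) - 1*⅙ = 113*(-20607) - ⅙ = -2328591 - ⅙ = -13971547/6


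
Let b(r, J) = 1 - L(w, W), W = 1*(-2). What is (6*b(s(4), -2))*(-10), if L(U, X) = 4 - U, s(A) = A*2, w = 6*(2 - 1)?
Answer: -180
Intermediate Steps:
w = 6 (w = 6*1 = 6)
s(A) = 2*A
W = -2
b(r, J) = 3 (b(r, J) = 1 - (4 - 1*6) = 1 - (4 - 6) = 1 - 1*(-2) = 1 + 2 = 3)
(6*b(s(4), -2))*(-10) = (6*3)*(-10) = 18*(-10) = -180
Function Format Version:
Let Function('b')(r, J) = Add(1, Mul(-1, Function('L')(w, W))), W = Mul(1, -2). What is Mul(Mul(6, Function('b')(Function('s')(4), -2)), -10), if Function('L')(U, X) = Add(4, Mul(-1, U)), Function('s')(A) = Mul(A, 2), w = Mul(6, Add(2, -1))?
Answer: -180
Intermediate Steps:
w = 6 (w = Mul(6, 1) = 6)
Function('s')(A) = Mul(2, A)
W = -2
Function('b')(r, J) = 3 (Function('b')(r, J) = Add(1, Mul(-1, Add(4, Mul(-1, 6)))) = Add(1, Mul(-1, Add(4, -6))) = Add(1, Mul(-1, -2)) = Add(1, 2) = 3)
Mul(Mul(6, Function('b')(Function('s')(4), -2)), -10) = Mul(Mul(6, 3), -10) = Mul(18, -10) = -180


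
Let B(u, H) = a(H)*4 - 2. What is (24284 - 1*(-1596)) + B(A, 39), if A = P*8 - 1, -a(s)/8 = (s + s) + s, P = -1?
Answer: 22134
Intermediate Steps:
a(s) = -24*s (a(s) = -8*((s + s) + s) = -8*(2*s + s) = -24*s)
A = -9 (A = -1*8 - 1 = -8 - 1 = -9)
B(u, H) = -2 - 96*H (B(u, H) = -24*H*4 - 2 = -96*H - 2 = -2 - 96*H)
(24284 - 1*(-1596)) + B(A, 39) = (24284 - 1*(-1596)) + (-2 - 96*39) = (24284 + 1596) + (-2 - 3744) = 25880 - 3746 = 22134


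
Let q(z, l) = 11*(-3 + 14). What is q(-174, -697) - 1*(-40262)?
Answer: 40383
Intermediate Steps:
q(z, l) = 121 (q(z, l) = 11*11 = 121)
q(-174, -697) - 1*(-40262) = 121 - 1*(-40262) = 121 + 40262 = 40383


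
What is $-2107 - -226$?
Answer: $-1881$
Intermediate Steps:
$-2107 - -226 = -2107 + \left(-26 + 252\right) = -2107 + 226 = -1881$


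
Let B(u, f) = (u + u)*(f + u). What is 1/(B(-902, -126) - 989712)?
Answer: 1/864800 ≈ 1.1563e-6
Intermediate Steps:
B(u, f) = 2*u*(f + u) (B(u, f) = (2*u)*(f + u) = 2*u*(f + u))
1/(B(-902, -126) - 989712) = 1/(2*(-902)*(-126 - 902) - 989712) = 1/(2*(-902)*(-1028) - 989712) = 1/(1854512 - 989712) = 1/864800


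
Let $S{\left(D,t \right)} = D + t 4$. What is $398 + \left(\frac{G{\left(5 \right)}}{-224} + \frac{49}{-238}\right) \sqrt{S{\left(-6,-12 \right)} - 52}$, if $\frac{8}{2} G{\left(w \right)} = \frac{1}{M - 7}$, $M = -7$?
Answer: $398 - \frac{43887 i \sqrt{106}}{213248} \approx 398.0 - 2.1189 i$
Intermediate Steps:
$S{\left(D,t \right)} = D + 4 t$
$G{\left(w \right)} = - \frac{1}{56}$ ($G{\left(w \right)} = \frac{1}{4 \left(-7 - 7\right)} = \frac{1}{4 \left(-14\right)} = \frac{1}{4} \left(- \frac{1}{14}\right) = - \frac{1}{56}$)
$398 + \left(\frac{G{\left(5 \right)}}{-224} + \frac{49}{-238}\right) \sqrt{S{\left(-6,-12 \right)} - 52} = 398 + \left(- \frac{1}{56 \left(-224\right)} + \frac{49}{-238}\right) \sqrt{\left(-6 + 4 \left(-12\right)\right) - 52} = 398 + \left(\left(- \frac{1}{56}\right) \left(- \frac{1}{224}\right) + 49 \left(- \frac{1}{238}\right)\right) \sqrt{\left(-6 - 48\right) - 52} = 398 + \left(\frac{1}{12544} - \frac{7}{34}\right) \sqrt{-54 - 52} = 398 - \frac{43887 \sqrt{-106}}{213248} = 398 - \frac{43887 i \sqrt{106}}{213248}$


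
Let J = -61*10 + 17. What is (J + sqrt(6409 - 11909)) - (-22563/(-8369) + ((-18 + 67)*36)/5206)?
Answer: -12984325598/21784507 + 10*I*sqrt(55) ≈ -596.04 + 74.162*I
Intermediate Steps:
J = -593 (J = -610 + 17 = -593)
(J + sqrt(6409 - 11909)) - (-22563/(-8369) + ((-18 + 67)*36)/5206) = (-593 + sqrt(6409 - 11909)) - (-22563/(-8369) + ((-18 + 67)*36)/5206) = (-593 + sqrt(-5500)) - (-22563*(-1/8369) + (49*36)*(1/5206)) = (-593 + 10*I*sqrt(55)) - (22563/8369 + 1764*(1/5206)) = (-593 + 10*I*sqrt(55)) - (22563/8369 + 882/2603) = (-593 + 10*I*sqrt(55)) - 1*66112947/21784507 = (-593 + 10*I*sqrt(55)) - 66112947/21784507 = -12984325598/21784507 + 10*I*sqrt(55)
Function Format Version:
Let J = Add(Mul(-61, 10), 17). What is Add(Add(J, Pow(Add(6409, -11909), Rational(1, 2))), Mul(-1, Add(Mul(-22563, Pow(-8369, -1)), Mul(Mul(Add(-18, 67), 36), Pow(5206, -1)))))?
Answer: Add(Rational(-12984325598, 21784507), Mul(10, I, Pow(55, Rational(1, 2)))) ≈ Add(-596.04, Mul(74.162, I))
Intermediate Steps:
J = -593 (J = Add(-610, 17) = -593)
Add(Add(J, Pow(Add(6409, -11909), Rational(1, 2))), Mul(-1, Add(Mul(-22563, Pow(-8369, -1)), Mul(Mul(Add(-18, 67), 36), Pow(5206, -1))))) = Add(Add(-593, Pow(Add(6409, -11909), Rational(1, 2))), Mul(-1, Add(Mul(-22563, Pow(-8369, -1)), Mul(Mul(Add(-18, 67), 36), Pow(5206, -1))))) = Add(Add(-593, Pow(-5500, Rational(1, 2))), Mul(-1, Add(Mul(-22563, Rational(-1, 8369)), Mul(Mul(49, 36), Rational(1, 5206))))) = Add(Add(-593, Mul(10, I, Pow(55, Rational(1, 2)))), Mul(-1, Add(Rational(22563, 8369), Mul(1764, Rational(1, 5206))))) = Add(Add(-593, Mul(10, I, Pow(55, Rational(1, 2)))), Mul(-1, Add(Rational(22563, 8369), Rational(882, 2603)))) = Add(Add(-593, Mul(10, I, Pow(55, Rational(1, 2)))), Mul(-1, Rational(66112947, 21784507))) = Add(Add(-593, Mul(10, I, Pow(55, Rational(1, 2)))), Rational(-66112947, 21784507)) = Add(Rational(-12984325598, 21784507), Mul(10, I, Pow(55, Rational(1, 2))))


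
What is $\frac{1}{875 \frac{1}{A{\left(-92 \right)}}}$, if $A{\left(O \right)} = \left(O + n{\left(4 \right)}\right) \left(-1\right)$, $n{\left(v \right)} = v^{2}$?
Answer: $\frac{76}{875} \approx 0.086857$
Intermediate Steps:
$A{\left(O \right)} = -16 - O$ ($A{\left(O \right)} = \left(O + 4^{2}\right) \left(-1\right) = \left(O + 16\right) \left(-1\right) = \left(16 + O\right) \left(-1\right) = -16 - O$)
$\frac{1}{875 \frac{1}{A{\left(-92 \right)}}} = \frac{1}{875 \frac{1}{-16 - -92}} = \frac{1}{875 \frac{1}{-16 + 92}} = \frac{1}{875 \cdot \frac{1}{76}} = \frac{1}{\frac{875}{76}} = \frac{76}{875}$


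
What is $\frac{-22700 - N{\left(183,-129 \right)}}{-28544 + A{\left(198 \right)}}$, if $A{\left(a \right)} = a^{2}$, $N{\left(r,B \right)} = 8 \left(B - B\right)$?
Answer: $- \frac{1135}{533} \approx -2.1295$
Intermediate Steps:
$N{\left(r,B \right)} = 0$ ($N{\left(r,B \right)} = 8 \cdot 0 = 0$)
$\frac{-22700 - N{\left(183,-129 \right)}}{-28544 + A{\left(198 \right)}} = \frac{-22700 - 0}{-28544 + 198^{2}} = \frac{-22700 + 0}{-28544 + 39204} = - \frac{22700}{10660} = \left(-22700\right) \frac{1}{10660} = - \frac{1135}{533}$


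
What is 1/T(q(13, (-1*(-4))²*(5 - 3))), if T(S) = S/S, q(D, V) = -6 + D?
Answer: 1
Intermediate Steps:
T(S) = 1
1/T(q(13, (-1*(-4))²*(5 - 3))) = 1/1 = 1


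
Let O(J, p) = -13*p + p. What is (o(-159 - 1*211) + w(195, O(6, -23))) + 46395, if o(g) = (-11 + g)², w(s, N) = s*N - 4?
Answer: 245372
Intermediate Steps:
O(J, p) = -12*p
w(s, N) = -4 + N*s (w(s, N) = N*s - 4 = -4 + N*s)
(o(-159 - 1*211) + w(195, O(6, -23))) + 46395 = ((-11 + (-159 - 1*211))² + (-4 - 12*(-23)*195)) + 46395 = ((-11 + (-159 - 211))² + (-4 + 276*195)) + 46395 = ((-11 - 370)² + (-4 + 53820)) + 46395 = ((-381)² + 53816) + 46395 = (145161 + 53816) + 46395 = 198977 + 46395 = 245372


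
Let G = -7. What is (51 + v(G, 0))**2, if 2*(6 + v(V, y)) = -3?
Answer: 7569/4 ≈ 1892.3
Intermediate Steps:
v(V, y) = -15/2 (v(V, y) = -6 + (1/2)*(-3) = -6 - 3/2 = -15/2)
(51 + v(G, 0))**2 = (51 - 15/2)**2 = (87/2)**2 = 7569/4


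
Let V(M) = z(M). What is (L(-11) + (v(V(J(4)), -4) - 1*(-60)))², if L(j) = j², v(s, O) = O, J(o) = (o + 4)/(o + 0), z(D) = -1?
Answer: 31329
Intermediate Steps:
J(o) = (4 + o)/o
V(M) = -1
(L(-11) + (v(V(J(4)), -4) - 1*(-60)))² = ((-11)² + (-4 - 1*(-60)))² = (121 + (-4 + 60))² = (121 + 56)² = 177² = 31329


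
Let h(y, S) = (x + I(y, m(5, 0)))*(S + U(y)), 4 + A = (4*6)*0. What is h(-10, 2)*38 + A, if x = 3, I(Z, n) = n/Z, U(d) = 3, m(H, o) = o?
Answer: 566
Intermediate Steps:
A = -4 (A = -4 + (4*6)*0 = -4 + 24*0 = -4 + 0 = -4)
h(y, S) = 9 + 3*S (h(y, S) = (3 + 0/y)*(S + 3) = (3 + 0)*(3 + S) = 3*(3 + S) = 9 + 3*S)
h(-10, 2)*38 + A = (9 + 3*2)*38 - 4 = (9 + 6)*38 - 4 = 15*38 - 4 = 570 - 4 = 566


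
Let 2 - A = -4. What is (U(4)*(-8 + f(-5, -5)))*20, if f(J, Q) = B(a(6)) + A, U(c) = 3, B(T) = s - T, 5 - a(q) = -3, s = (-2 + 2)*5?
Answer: -600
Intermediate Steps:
A = 6 (A = 2 - 1*(-4) = 2 + 4 = 6)
s = 0 (s = 0*5 = 0)
a(q) = 8 (a(q) = 5 - 1*(-3) = 5 + 3 = 8)
B(T) = -T (B(T) = 0 - T = -T)
f(J, Q) = -2 (f(J, Q) = -1*8 + 6 = -8 + 6 = -2)
(U(4)*(-8 + f(-5, -5)))*20 = (3*(-8 - 2))*20 = (3*(-10))*20 = -30*20 = -600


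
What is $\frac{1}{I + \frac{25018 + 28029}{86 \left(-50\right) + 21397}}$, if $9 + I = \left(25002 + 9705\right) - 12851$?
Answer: $\frac{17097}{373571206} \approx 4.5766 \cdot 10^{-5}$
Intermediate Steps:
$I = 21847$ ($I = -9 + \left(\left(25002 + 9705\right) - 12851\right) = -9 + \left(34707 - 12851\right) = -9 + 21856 = 21847$)
$\frac{1}{I + \frac{25018 + 28029}{86 \left(-50\right) + 21397}} = \frac{1}{21847 + \frac{25018 + 28029}{86 \left(-50\right) + 21397}} = \frac{1}{21847 + \frac{53047}{-4300 + 21397}} = \frac{1}{21847 + \frac{53047}{17097}} = \frac{1}{\frac{373571206}{17097}} = \frac{17097}{373571206}$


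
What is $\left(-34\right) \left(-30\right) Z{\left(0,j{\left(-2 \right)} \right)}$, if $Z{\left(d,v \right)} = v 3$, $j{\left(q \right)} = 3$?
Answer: $9180$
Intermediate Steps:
$Z{\left(d,v \right)} = 3 v$
$\left(-34\right) \left(-30\right) Z{\left(0,j{\left(-2 \right)} \right)} = \left(-34\right) \left(-30\right) 3 \cdot 3 = 1020 \cdot 9 = 9180$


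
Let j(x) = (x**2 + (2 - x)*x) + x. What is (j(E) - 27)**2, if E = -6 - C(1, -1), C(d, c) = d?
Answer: 2304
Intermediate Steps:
E = -7 (E = -6 - 1*1 = -6 - 1 = -7)
j(x) = x + x**2 + x*(2 - x) (j(x) = (x**2 + x*(2 - x)) + x = x + x**2 + x*(2 - x))
(j(E) - 27)**2 = (3*(-7) - 27)**2 = (-21 - 27)**2 = (-48)**2 = 2304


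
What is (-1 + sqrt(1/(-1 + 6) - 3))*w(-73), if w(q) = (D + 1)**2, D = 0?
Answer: -1 + I*sqrt(70)/5 ≈ -1.0 + 1.6733*I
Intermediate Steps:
w(q) = 1 (w(q) = (0 + 1)**2 = 1**2 = 1)
(-1 + sqrt(1/(-1 + 6) - 3))*w(-73) = (-1 + sqrt(1/(-1 + 6) - 3))*1 = (-1 + sqrt(1/5 - 3))*1 = (-1 + sqrt(-14/5))*1 = (-1 + I*sqrt(70)/5)*1 = -1 + I*sqrt(70)/5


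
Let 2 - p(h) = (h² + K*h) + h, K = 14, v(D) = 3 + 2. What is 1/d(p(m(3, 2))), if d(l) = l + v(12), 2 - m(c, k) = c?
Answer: 1/21 ≈ 0.047619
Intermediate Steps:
v(D) = 5
m(c, k) = 2 - c
p(h) = 2 - h² - 15*h (p(h) = 2 - ((h² + 14*h) + h) = 2 - (h² + 15*h) = 2 + (-h² - 15*h) = 2 - h² - 15*h)
d(l) = 5 + l (d(l) = l + 5 = 5 + l)
1/d(p(m(3, 2))) = 1/(5 + (2 - (2 - 1*3)² - 15*(2 - 1*3))) = 1/(5 + (2 - (2 - 3)² - 15*(2 - 3))) = 1/(5 + (2 - 1*(-1)² - 15*(-1))) = 1/(5 + (2 - 1*1 + 15)) = 1/(5 + (2 - 1 + 15)) = 1/(5 + 16) = 1/21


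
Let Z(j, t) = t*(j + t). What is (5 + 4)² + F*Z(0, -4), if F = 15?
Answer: 321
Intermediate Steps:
(5 + 4)² + F*Z(0, -4) = (5 + 4)² + 15*(-4*(0 - 4)) = 9² + 15*(-4*(-4)) = 81 + 15*16 = 81 + 240 = 321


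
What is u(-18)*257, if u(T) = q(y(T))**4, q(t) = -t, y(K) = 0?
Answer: 0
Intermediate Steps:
u(T) = 0 (u(T) = (-1*0)**4 = 0**4 = 0)
u(-18)*257 = 0*257 = 0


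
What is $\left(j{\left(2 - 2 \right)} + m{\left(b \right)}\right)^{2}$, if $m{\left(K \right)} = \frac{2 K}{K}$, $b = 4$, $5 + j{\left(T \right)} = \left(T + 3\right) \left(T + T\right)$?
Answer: $9$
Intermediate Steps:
$j{\left(T \right)} = -5 + 2 T \left(3 + T\right)$ ($j{\left(T \right)} = -5 + \left(T + 3\right) \left(T + T\right) = -5 + \left(3 + T\right) 2 T = -5 + 2 T \left(3 + T\right)$)
$m{\left(K \right)} = 2$
$\left(j{\left(2 - 2 \right)} + m{\left(b \right)}\right)^{2} = \left(\left(-5 + 2 \left(2 - 2\right)^{2} + 6 \left(2 - 2\right)\right) + 2\right)^{2} = \left(\left(-5 + 2 \cdot 0^{2} + 6 \cdot 0\right) + 2\right)^{2} = \left(\left(-5 + 2 \cdot 0 + 0\right) + 2\right)^{2} = \left(\left(-5 + 0 + 0\right) + 2\right)^{2} = \left(-5 + 2\right)^{2} = \left(-3\right)^{2} = 9$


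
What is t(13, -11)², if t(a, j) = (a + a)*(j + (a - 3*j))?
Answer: 828100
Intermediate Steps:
t(a, j) = 2*a*(a - 2*j) (t(a, j) = (2*a)*(a - 2*j) = 2*a*(a - 2*j))
t(13, -11)² = (2*13*(13 - 2*(-11)))² = (2*13*(13 + 22))² = (2*13*35)² = 910² = 828100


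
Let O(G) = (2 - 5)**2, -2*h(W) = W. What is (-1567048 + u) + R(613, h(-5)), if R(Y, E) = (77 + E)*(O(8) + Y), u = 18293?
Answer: -1499306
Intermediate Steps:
h(W) = -W/2
O(G) = 9 (O(G) = (-3)**2 = 9)
R(Y, E) = (9 + Y)*(77 + E) (R(Y, E) = (77 + E)*(9 + Y) = (9 + Y)*(77 + E))
(-1567048 + u) + R(613, h(-5)) = (-1567048 + 18293) + (693 + 9*(-1/2*(-5)) + 77*613 - 1/2*(-5)*613) = -1548755 + (693 + 9*(5/2) + 47201 + (5/2)*613) = -1548755 + (693 + 45/2 + 47201 + 3065/2) = -1548755 + 49449 = -1499306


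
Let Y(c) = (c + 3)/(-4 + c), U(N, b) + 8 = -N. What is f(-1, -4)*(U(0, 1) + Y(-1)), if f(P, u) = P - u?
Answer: -126/5 ≈ -25.200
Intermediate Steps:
U(N, b) = -8 - N
Y(c) = (3 + c)/(-4 + c)
f(-1, -4)*(U(0, 1) + Y(-1)) = (-1 - 1*(-4))*((-8 - 1*0) + (3 - 1)/(-4 - 1)) = (-1 + 4)*((-8 + 0) + 2/(-5)) = 3*(-8 - 1/5*2) = 3*(-8 - 2/5) = 3*(-42/5) = -126/5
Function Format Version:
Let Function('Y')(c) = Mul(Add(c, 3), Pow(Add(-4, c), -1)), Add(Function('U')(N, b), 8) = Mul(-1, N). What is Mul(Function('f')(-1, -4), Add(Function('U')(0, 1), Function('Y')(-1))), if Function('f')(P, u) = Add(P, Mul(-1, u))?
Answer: Rational(-126, 5) ≈ -25.200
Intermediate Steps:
Function('U')(N, b) = Add(-8, Mul(-1, N))
Function('Y')(c) = Mul(Pow(Add(-4, c), -1), Add(3, c)) (Function('Y')(c) = Mul(Add(3, c), Pow(Add(-4, c), -1)) = Mul(Pow(Add(-4, c), -1), Add(3, c)))
Mul(Function('f')(-1, -4), Add(Function('U')(0, 1), Function('Y')(-1))) = Mul(Add(-1, Mul(-1, -4)), Add(Add(-8, Mul(-1, 0)), Mul(Pow(Add(-4, -1), -1), Add(3, -1)))) = Mul(Add(-1, 4), Add(Add(-8, 0), Mul(Pow(-5, -1), 2))) = Mul(3, Add(-8, Mul(Rational(-1, 5), 2))) = Mul(3, Add(-8, Rational(-2, 5))) = Mul(3, Rational(-42, 5)) = Rational(-126, 5)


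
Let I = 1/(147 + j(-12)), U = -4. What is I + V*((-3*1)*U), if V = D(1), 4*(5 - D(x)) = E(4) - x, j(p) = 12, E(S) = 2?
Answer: 9064/159 ≈ 57.006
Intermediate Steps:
D(x) = 9/2 + x/4 (D(x) = 5 - (2 - x)/4 = 5 + (-½ + x/4) = 9/2 + x/4)
I = 1/159 (I = 1/(147 + 12) = 1/159 ≈ 0.0062893)
V = 19/4 (V = 9/2 + (¼)*1 = 9/2 + ¼ = 19/4 ≈ 4.7500)
I + V*((-3*1)*U) = 1/159 + 19*(-3*1*(-4))/4 = 1/159 + 19*(-3*(-4))/4 = 1/159 + (19/4)*12 = 1/159 + 57 = 9064/159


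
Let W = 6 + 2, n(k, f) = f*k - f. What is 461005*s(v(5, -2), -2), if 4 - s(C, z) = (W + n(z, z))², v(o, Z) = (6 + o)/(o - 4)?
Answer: -88512960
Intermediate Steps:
n(k, f) = -f + f*k
W = 8
v(o, Z) = (6 + o)/(-4 + o)
s(C, z) = 4 - (8 + z*(-1 + z))²
461005*s(v(5, -2), -2) = 461005*(4 - (8 - 2*(-1 - 2))²) = 461005*(4 - (8 - 2*(-3))²) = 461005*(4 - (8 + 6)²) = 461005*(4 - 1*14²) = 461005*(4 - 1*196) = 461005*(4 - 196) = 461005*(-192) = -88512960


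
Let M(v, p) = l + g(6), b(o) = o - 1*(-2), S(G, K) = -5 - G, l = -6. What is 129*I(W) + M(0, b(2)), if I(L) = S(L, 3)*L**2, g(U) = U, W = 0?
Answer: 0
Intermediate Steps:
b(o) = 2 + o (b(o) = o + 2 = 2 + o)
I(L) = L**2*(-5 - L) (I(L) = (-5 - L)*L**2 = L**2*(-5 - L))
M(v, p) = 0 (M(v, p) = -6 + 6 = 0)
129*I(W) + M(0, b(2)) = 129*(0**2*(-5 - 1*0)) + 0 = 129*(0*(-5 + 0)) + 0 = 129*(0*(-5)) + 0 = 129*0 + 0 = 0 + 0 = 0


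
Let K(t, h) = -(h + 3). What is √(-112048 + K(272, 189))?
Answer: 4*I*√7015 ≈ 335.02*I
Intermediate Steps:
K(t, h) = -3 - h (K(t, h) = -(3 + h) = -3 - h)
√(-112048 + K(272, 189)) = √(-112048 + (-3 - 1*189)) = √(-112048 + (-3 - 189)) = √(-112048 - 192) = √(-112240) = 4*I*√7015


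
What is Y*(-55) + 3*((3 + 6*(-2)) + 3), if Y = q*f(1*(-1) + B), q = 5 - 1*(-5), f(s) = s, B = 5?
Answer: -2218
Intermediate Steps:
q = 10 (q = 5 + 5 = 10)
Y = 40 (Y = 10*(1*(-1) + 5) = 10*(-1 + 5) = 10*4 = 40)
Y*(-55) + 3*((3 + 6*(-2)) + 3) = 40*(-55) + 3*((3 + 6*(-2)) + 3) = -2200 + 3*((3 - 12) + 3) = -2200 + 3*(-9 + 3) = -2200 + 3*(-6) = -2200 - 18 = -2218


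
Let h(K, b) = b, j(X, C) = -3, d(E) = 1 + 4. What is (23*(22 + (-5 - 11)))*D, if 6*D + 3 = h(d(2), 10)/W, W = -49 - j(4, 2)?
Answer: -74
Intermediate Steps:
d(E) = 5
W = -46 (W = -49 - 1*(-3) = -49 + 3 = -46)
D = -37/69 (D = -½ + (10/(-46))/6 = -½ + (10*(-1/46))/6 = -½ + (⅙)*(-5/23) = -½ - 5/138 = -37/69 ≈ -0.53623)
(23*(22 + (-5 - 11)))*D = (23*(22 + (-5 - 11)))*(-37/69) = (23*(22 - 16))*(-37/69) = (23*6)*(-37/69) = 138*(-37/69) = -74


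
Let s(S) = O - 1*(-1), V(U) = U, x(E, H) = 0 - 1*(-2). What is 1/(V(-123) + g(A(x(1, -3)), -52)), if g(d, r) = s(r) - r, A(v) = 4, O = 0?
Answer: -1/70 ≈ -0.014286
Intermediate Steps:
x(E, H) = 2 (x(E, H) = 0 + 2 = 2)
s(S) = 1 (s(S) = 0 - 1*(-1) = 0 + 1 = 1)
g(d, r) = 1 - r
1/(V(-123) + g(A(x(1, -3)), -52)) = 1/(-123 + (1 - 1*(-52))) = 1/(-123 + (1 + 52)) = 1/(-123 + 53) = 1/(-70) = -1/70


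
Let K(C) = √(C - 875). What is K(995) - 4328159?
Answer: -4328159 + 2*√30 ≈ -4.3281e+6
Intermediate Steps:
K(C) = √(-875 + C)
K(995) - 4328159 = √(-875 + 995) - 4328159 = √120 - 4328159 = 2*√30 - 4328159 = -4328159 + 2*√30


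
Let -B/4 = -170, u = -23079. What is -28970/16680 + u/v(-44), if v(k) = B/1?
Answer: -10116433/283560 ≈ -35.677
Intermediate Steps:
B = 680 (B = -4*(-170) = 680)
v(k) = 680 (v(k) = 680/1 = 680*1 = 680)
-28970/16680 + u/v(-44) = -28970/16680 - 23079/680 = -28970*1/16680 - 23079*1/680 = -2897/1668 - 23079/680 = -10116433/283560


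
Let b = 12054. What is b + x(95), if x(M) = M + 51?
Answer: 12200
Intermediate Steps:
x(M) = 51 + M
b + x(95) = 12054 + (51 + 95) = 12054 + 146 = 12200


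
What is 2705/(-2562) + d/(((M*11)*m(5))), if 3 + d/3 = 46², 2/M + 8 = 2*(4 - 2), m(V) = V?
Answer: -32629811/140910 ≈ -231.56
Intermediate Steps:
M = -½ (M = 2/(-8 + 2*(4 - 2)) = 2/(-8 + 2*2) = 2/(-8 + 4) = 2/(-4) = 2*(-¼) = -½ ≈ -0.50000)
d = 6339 (d = -9 + 3*46² = -9 + 3*2116 = -9 + 6348 = 6339)
2705/(-2562) + d/(((M*11)*m(5))) = 2705/(-2562) + 6339/((-½*11*5)) = 2705*(-1/2562) + 6339/((-11/2*5)) = -2705/2562 + 6339/(-55/2) = -2705/2562 + 6339*(-2/55) = -2705/2562 - 12678/55 = -32629811/140910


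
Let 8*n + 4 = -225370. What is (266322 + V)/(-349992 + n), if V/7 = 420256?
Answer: -12832456/1512655 ≈ -8.4834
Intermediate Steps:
V = 2941792 (V = 7*420256 = 2941792)
n = -112687/4 (n = -1/2 + (1/8)*(-225370) = -1/2 - 112685/4 = -112687/4 ≈ -28172.)
(266322 + V)/(-349992 + n) = (266322 + 2941792)/(-349992 - 112687/4) = 3208114/(-1512655/4) = 3208114*(-4/1512655) = -12832456/1512655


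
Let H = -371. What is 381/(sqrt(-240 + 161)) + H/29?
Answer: -371/29 - 381*I*sqrt(79)/79 ≈ -12.793 - 42.866*I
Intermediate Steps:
381/(sqrt(-240 + 161)) + H/29 = 381/(sqrt(-240 + 161)) - 371/29 = 381/(sqrt(-79)) - 371*1/29 = 381/((I*sqrt(79))) - 371/29 = 381*(-I*sqrt(79)/79) - 371/29 = -381*I*sqrt(79)/79 - 371/29 = -371/29 - 381*I*sqrt(79)/79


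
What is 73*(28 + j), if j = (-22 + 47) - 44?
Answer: 657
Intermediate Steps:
j = -19 (j = 25 - 44 = -19)
73*(28 + j) = 73*(28 - 19) = 73*9 = 657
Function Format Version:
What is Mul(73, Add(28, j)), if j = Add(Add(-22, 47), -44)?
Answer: 657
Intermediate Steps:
j = -19 (j = Add(25, -44) = -19)
Mul(73, Add(28, j)) = Mul(73, Add(28, -19)) = Mul(73, 9) = 657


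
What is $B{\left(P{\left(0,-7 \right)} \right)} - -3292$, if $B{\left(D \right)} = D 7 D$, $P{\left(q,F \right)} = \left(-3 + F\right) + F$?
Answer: $5315$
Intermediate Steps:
$P{\left(q,F \right)} = -3 + 2 F$
$B{\left(D \right)} = 7 D^{2}$
$B{\left(P{\left(0,-7 \right)} \right)} - -3292 = 7 \left(-3 + 2 \left(-7\right)\right)^{2} - -3292 = 7 \left(-3 - 14\right)^{2} + 3292 = 7 \left(-17\right)^{2} + 3292 = 7 \cdot 289 + 3292 = 2023 + 3292 = 5315$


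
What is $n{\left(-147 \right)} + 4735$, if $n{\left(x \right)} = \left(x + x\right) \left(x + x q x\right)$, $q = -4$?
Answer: $25460137$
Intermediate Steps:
$n{\left(x \right)} = 2 x \left(x - 4 x^{2}\right)$ ($n{\left(x \right)} = \left(x + x\right) \left(x + x \left(-4\right) x\right) = 2 x \left(x + - 4 x x\right) = 2 x \left(x - 4 x^{2}\right)$)
$n{\left(-147 \right)} + 4735 = \left(-147\right)^{2} \left(2 - -1176\right) + 4735 = 21609 \left(2 + 1176\right) + 4735 = 21609 \cdot 1178 + 4735 = 25455402 + 4735 = 25460137$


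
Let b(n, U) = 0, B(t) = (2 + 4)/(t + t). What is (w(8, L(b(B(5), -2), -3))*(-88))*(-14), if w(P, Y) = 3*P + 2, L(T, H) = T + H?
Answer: 32032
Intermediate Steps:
B(t) = 3/t (B(t) = 6/((2*t)) = 6*(1/(2*t)) = 3/t)
L(T, H) = H + T
w(P, Y) = 2 + 3*P
(w(8, L(b(B(5), -2), -3))*(-88))*(-14) = ((2 + 3*8)*(-88))*(-14) = ((2 + 24)*(-88))*(-14) = (26*(-88))*(-14) = -2288*(-14) = 32032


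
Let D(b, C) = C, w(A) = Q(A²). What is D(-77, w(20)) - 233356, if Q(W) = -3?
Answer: -233359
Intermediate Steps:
w(A) = -3
D(-77, w(20)) - 233356 = -3 - 233356 = -233359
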